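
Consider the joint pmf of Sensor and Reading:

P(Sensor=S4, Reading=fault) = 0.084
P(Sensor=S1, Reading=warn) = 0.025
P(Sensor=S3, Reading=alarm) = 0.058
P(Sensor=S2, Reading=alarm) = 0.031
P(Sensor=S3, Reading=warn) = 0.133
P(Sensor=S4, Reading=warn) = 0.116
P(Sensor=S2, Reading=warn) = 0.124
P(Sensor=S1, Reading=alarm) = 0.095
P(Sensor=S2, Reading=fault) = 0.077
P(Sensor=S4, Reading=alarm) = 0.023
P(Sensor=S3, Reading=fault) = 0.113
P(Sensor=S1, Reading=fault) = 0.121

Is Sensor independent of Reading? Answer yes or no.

P(Sensor=S1) = 0.241 and P(Reading=warn) = 0.398, so their product is 0.09592, but P(Sensor=S1, Reading=warn) = 0.025. Since these differ, Sensor and Reading are not independent.

no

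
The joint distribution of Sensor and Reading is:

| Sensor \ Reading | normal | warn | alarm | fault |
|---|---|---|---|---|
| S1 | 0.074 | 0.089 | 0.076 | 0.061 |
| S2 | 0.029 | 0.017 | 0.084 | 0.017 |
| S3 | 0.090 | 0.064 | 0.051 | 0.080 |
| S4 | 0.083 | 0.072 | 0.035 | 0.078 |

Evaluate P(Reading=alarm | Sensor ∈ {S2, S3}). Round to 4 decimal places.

P(Sensor=S2) = 0.029 + 0.017 + 0.084 + 0.017 = 0.147.
P(Sensor=S3) = 0.090 + 0.064 + 0.051 + 0.080 = 0.285.
P(Sensor ∈ {S2, S3}) = 0.147 + 0.285 = 0.432; P(Reading=alarm, Sensor ∈ {S2, S3}) = 0.084 + 0.051 = 0.135.
P(Reading=alarm | Sensor ∈ {S2, S3}) = 0.135/0.432 = 0.3125.

0.3125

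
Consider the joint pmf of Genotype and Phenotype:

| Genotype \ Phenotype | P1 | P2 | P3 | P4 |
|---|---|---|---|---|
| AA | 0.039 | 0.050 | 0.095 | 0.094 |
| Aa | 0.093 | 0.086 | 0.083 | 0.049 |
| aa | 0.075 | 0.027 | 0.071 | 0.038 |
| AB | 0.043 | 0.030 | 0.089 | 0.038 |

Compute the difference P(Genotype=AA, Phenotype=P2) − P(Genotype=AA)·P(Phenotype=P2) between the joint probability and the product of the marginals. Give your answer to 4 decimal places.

-0.0037

P(Genotype=AA) = 0.039 + 0.050 + 0.095 + 0.094 = 0.278.
P(Phenotype=P2) = 0.050 + 0.086 + 0.027 + 0.030 = 0.193.
P(Genotype=AA, Phenotype=P2) − P(Genotype=AA)P(Phenotype=P2) = 0.050 − 0.278×0.193 = -0.0037.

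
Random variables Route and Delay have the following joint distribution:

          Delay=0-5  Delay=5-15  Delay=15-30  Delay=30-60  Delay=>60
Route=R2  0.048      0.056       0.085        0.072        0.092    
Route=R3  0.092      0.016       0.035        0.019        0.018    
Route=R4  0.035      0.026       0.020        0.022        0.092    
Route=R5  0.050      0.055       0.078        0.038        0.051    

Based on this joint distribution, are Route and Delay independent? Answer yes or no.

no

P(Route=R3) = 0.180 and P(Delay=0-5) = 0.225, so their product is 0.04050, but P(Route=R3, Delay=0-5) = 0.092. Since these differ, Route and Delay are not independent.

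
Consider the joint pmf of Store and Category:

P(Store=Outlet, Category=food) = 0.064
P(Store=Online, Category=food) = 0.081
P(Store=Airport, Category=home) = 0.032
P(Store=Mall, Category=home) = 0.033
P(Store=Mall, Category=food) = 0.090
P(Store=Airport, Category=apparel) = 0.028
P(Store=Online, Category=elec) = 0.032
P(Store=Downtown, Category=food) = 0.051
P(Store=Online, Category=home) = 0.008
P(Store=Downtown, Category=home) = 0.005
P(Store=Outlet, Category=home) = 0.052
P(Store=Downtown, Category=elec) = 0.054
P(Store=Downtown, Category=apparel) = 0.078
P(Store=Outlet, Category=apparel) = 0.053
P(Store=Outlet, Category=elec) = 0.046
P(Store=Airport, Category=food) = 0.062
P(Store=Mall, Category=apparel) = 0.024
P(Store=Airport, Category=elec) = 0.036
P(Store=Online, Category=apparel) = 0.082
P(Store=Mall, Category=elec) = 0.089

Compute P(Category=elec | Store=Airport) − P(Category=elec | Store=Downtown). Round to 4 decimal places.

-0.0594

P(Store=Airport) = 0.062 + 0.028 + 0.036 + 0.032 = 0.158; P(Category=elec | Store=Airport) = 0.036/0.158 = 0.22785.
P(Store=Downtown) = 0.051 + 0.078 + 0.054 + 0.005 = 0.188; P(Category=elec | Store=Downtown) = 0.054/0.188 = 0.28723.
Difference = -0.0594.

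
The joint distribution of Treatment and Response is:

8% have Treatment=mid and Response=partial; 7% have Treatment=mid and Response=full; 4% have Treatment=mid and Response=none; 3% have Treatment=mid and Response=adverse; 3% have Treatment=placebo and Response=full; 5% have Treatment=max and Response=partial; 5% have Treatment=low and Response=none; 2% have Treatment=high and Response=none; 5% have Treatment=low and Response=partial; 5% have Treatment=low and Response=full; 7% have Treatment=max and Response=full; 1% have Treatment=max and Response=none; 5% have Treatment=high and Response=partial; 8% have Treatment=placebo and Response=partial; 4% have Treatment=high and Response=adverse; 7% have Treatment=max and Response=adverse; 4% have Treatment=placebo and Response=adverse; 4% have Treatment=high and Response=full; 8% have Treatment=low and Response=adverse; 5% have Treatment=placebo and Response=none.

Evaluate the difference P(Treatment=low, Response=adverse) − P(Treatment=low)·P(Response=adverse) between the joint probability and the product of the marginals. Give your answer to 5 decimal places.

P(Treatment=low) = 0.05 + 0.05 + 0.05 + 0.08 = 0.23.
P(Response=adverse) = 0.04 + 0.08 + 0.03 + 0.04 + 0.07 = 0.26.
P(Treatment=low, Response=adverse) − P(Treatment=low)P(Response=adverse) = 0.08 − 0.23×0.26 = 0.02020.

0.02020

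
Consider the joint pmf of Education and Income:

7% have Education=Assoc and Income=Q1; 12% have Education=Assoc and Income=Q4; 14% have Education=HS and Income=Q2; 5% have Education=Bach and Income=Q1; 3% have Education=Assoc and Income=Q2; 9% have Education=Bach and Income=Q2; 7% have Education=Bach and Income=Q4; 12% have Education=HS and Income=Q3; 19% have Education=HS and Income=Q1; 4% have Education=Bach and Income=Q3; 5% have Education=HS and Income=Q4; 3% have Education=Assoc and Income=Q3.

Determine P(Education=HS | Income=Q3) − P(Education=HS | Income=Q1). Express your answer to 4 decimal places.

0.0187

P(Income=Q3) = 0.12 + 0.03 + 0.04 = 0.19; P(Education=HS | Income=Q3) = 0.12/0.19 = 0.63158.
P(Income=Q1) = 0.19 + 0.07 + 0.05 = 0.31; P(Education=HS | Income=Q1) = 0.19/0.31 = 0.61290.
Difference = 0.0187.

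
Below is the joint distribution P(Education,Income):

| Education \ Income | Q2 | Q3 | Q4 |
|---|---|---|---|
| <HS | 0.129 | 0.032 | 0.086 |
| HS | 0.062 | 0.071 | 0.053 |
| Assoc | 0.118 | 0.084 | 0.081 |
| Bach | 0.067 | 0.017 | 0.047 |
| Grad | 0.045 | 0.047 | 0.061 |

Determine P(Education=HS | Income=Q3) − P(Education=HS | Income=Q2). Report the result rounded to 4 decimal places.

0.1356

P(Income=Q3) = 0.032 + 0.071 + 0.084 + 0.017 + 0.047 = 0.251; P(Education=HS | Income=Q3) = 0.071/0.251 = 0.28287.
P(Income=Q2) = 0.129 + 0.062 + 0.118 + 0.067 + 0.045 = 0.421; P(Education=HS | Income=Q2) = 0.062/0.421 = 0.14727.
Difference = 0.1356.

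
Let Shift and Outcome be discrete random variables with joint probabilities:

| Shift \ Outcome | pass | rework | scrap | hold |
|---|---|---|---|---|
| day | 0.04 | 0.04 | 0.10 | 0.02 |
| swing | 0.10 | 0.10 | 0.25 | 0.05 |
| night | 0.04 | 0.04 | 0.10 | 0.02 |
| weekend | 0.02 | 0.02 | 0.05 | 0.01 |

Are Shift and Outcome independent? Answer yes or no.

Every cell satisfies P(Shift,Outcome) = P(Shift)·P(Outcome). For instance P(Shift=day) = 0.20, P(Outcome=scrap) = 0.50, and 0.20×0.50 = 0.10 matches the joint entry. So Shift and Outcome are independent.

yes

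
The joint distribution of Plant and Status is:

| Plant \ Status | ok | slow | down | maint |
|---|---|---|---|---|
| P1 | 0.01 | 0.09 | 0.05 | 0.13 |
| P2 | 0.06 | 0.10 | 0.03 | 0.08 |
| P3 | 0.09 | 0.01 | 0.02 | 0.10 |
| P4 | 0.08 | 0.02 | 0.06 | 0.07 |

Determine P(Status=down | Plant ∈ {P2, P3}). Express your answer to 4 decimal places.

0.1020

P(Plant=P2) = 0.06 + 0.10 + 0.03 + 0.08 = 0.27.
P(Plant=P3) = 0.09 + 0.01 + 0.02 + 0.10 = 0.22.
P(Plant ∈ {P2, P3}) = 0.27 + 0.22 = 0.49; P(Status=down, Plant ∈ {P2, P3}) = 0.03 + 0.02 = 0.05.
P(Status=down | Plant ∈ {P2, P3}) = 0.05/0.49 = 0.1020.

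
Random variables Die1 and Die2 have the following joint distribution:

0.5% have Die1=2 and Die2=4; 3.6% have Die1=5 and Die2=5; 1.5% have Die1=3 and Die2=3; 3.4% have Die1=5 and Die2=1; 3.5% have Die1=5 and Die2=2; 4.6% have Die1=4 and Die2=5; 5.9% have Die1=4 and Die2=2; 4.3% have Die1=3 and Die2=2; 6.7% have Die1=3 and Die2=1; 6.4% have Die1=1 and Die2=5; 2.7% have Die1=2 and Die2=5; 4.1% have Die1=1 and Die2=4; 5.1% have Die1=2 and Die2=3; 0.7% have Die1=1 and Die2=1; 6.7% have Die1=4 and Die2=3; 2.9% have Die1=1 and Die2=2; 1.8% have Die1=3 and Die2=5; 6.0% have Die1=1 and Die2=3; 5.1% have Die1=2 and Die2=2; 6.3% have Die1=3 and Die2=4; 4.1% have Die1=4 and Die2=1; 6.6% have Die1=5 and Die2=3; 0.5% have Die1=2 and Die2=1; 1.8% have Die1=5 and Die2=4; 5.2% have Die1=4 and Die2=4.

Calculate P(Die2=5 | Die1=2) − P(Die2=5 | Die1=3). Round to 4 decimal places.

P(Die1=2) = 0.005 + 0.051 + 0.051 + 0.005 + 0.027 = 0.139; P(Die2=5 | Die1=2) = 0.027/0.139 = 0.19424.
P(Die1=3) = 0.067 + 0.043 + 0.015 + 0.063 + 0.018 = 0.206; P(Die2=5 | Die1=3) = 0.018/0.206 = 0.08738.
Difference = 0.1069.

0.1069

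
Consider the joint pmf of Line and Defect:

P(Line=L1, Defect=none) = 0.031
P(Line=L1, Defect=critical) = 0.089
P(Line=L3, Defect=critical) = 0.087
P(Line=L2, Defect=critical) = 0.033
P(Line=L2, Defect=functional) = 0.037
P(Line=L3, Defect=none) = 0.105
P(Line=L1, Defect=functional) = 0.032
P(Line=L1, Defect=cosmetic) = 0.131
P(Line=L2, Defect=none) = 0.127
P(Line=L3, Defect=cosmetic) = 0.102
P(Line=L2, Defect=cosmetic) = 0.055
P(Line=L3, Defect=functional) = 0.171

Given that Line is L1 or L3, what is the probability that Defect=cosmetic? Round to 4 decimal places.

P(Line=L1) = 0.031 + 0.131 + 0.032 + 0.089 = 0.283.
P(Line=L3) = 0.105 + 0.102 + 0.171 + 0.087 = 0.465.
P(Line ∈ {L1, L3}) = 0.283 + 0.465 = 0.748; P(Defect=cosmetic, Line ∈ {L1, L3}) = 0.131 + 0.102 = 0.233.
P(Defect=cosmetic | Line ∈ {L1, L3}) = 0.233/0.748 = 0.3115.

0.3115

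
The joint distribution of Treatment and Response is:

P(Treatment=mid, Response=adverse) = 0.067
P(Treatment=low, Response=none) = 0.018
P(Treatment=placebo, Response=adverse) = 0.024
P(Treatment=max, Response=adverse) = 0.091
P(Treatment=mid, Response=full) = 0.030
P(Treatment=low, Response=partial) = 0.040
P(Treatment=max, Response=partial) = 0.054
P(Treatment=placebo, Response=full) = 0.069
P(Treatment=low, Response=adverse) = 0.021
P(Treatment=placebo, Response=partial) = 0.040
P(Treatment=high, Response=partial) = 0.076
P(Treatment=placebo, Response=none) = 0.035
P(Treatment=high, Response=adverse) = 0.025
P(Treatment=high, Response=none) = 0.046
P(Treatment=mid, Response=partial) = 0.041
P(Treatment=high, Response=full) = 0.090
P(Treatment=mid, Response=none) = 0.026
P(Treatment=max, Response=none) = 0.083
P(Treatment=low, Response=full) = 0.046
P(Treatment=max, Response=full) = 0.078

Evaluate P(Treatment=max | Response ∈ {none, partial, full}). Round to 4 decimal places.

0.2785

P(Response=none) = 0.035 + 0.018 + 0.026 + 0.046 + 0.083 = 0.208.
P(Response=partial) = 0.040 + 0.040 + 0.041 + 0.076 + 0.054 = 0.251.
P(Response=full) = 0.069 + 0.046 + 0.030 + 0.090 + 0.078 = 0.313.
P(Response ∈ {none, partial, full}) = 0.208 + 0.251 + 0.313 = 0.772; P(Treatment=max, Response ∈ {none, partial, full}) = 0.083 + 0.054 + 0.078 = 0.215.
P(Treatment=max | Response ∈ {none, partial, full}) = 0.215/0.772 = 0.2785.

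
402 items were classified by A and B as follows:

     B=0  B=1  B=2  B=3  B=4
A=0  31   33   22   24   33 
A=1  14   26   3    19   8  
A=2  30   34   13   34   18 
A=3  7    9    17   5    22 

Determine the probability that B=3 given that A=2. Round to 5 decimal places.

Total with A=2: 30 + 34 + 13 + 34 + 18 = 129.
P(B=3 | A=2) = 34/129 = 0.26357.

0.26357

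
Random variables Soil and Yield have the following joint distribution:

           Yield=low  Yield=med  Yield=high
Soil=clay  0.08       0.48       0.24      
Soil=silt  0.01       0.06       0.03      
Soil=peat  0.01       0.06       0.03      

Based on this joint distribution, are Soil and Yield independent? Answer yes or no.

Every cell satisfies P(Soil,Yield) = P(Soil)·P(Yield). For instance P(Soil=peat) = 0.10, P(Yield=med) = 0.60, and 0.10×0.60 = 0.06 matches the joint entry. So Soil and Yield are independent.

yes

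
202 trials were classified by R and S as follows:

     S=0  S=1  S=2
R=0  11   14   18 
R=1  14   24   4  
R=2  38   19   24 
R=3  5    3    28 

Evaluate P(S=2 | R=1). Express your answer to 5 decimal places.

0.09524

Total with R=1: 14 + 24 + 4 = 42.
P(S=2 | R=1) = 4/42 = 0.09524.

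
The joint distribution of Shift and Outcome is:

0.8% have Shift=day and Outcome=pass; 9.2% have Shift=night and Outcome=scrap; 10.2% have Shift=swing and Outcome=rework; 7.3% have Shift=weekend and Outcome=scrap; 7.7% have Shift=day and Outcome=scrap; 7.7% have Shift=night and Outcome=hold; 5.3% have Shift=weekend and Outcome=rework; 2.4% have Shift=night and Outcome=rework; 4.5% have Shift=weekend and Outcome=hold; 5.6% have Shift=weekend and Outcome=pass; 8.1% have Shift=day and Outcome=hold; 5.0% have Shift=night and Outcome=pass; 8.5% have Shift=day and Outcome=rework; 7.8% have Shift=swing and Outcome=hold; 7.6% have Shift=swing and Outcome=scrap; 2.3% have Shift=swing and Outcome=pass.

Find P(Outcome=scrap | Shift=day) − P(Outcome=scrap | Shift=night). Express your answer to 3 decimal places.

P(Shift=day) = 0.008 + 0.085 + 0.077 + 0.081 = 0.251; P(Outcome=scrap | Shift=day) = 0.077/0.251 = 0.3068.
P(Shift=night) = 0.050 + 0.024 + 0.092 + 0.077 = 0.243; P(Outcome=scrap | Shift=night) = 0.092/0.243 = 0.3786.
Difference = -0.072.

-0.072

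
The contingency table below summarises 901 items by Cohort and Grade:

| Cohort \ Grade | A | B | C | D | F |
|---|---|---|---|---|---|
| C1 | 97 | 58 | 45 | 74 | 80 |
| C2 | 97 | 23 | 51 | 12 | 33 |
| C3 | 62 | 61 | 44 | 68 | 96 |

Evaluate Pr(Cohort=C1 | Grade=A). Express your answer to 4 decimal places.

Total with Grade=A: 97 + 97 + 62 = 256.
P(Cohort=C1 | Grade=A) = 97/256 = 0.3789.

0.3789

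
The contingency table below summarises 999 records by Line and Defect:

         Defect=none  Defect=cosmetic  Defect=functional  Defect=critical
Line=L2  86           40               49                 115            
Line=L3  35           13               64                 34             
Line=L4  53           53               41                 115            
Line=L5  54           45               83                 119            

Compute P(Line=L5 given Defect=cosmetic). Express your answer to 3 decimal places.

Total with Defect=cosmetic: 40 + 13 + 53 + 45 = 151.
P(Line=L5 | Defect=cosmetic) = 45/151 = 0.298.

0.298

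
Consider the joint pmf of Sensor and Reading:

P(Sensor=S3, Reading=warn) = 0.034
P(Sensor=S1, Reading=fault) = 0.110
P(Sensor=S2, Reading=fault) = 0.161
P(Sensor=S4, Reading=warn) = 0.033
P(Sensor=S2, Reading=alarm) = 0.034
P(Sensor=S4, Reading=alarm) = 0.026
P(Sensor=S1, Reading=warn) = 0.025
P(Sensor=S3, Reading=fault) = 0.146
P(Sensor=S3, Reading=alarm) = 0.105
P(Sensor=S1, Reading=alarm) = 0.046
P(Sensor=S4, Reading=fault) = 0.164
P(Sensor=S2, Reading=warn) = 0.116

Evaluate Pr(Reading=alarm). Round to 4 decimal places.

0.2110

P(Reading=alarm) = 0.046 + 0.034 + 0.105 + 0.026 = 0.211.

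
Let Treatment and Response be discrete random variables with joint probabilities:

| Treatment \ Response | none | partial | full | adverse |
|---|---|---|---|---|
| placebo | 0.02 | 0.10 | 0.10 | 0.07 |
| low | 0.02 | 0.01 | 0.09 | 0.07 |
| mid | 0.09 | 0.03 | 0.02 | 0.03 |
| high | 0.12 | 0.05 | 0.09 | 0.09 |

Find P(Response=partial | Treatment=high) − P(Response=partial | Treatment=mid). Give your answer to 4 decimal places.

P(Treatment=high) = 0.12 + 0.05 + 0.09 + 0.09 = 0.35; P(Response=partial | Treatment=high) = 0.05/0.35 = 0.14286.
P(Treatment=mid) = 0.09 + 0.03 + 0.02 + 0.03 = 0.17; P(Response=partial | Treatment=mid) = 0.03/0.17 = 0.17647.
Difference = -0.0336.

-0.0336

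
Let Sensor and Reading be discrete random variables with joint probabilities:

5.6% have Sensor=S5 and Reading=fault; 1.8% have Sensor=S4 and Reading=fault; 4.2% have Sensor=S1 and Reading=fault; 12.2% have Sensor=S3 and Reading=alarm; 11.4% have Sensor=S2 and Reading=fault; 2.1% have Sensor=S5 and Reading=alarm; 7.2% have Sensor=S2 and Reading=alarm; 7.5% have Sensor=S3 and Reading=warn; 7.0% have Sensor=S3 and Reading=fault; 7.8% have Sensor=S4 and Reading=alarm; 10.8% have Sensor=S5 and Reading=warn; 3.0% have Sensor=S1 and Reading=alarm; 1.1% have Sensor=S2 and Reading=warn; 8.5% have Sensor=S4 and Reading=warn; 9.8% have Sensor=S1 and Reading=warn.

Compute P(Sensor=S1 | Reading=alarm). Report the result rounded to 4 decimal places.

P(Reading=alarm) = 0.030 + 0.072 + 0.122 + 0.078 + 0.021 = 0.323.
P(Sensor=S1 | Reading=alarm) = 0.030/0.323 = 0.0929.

0.0929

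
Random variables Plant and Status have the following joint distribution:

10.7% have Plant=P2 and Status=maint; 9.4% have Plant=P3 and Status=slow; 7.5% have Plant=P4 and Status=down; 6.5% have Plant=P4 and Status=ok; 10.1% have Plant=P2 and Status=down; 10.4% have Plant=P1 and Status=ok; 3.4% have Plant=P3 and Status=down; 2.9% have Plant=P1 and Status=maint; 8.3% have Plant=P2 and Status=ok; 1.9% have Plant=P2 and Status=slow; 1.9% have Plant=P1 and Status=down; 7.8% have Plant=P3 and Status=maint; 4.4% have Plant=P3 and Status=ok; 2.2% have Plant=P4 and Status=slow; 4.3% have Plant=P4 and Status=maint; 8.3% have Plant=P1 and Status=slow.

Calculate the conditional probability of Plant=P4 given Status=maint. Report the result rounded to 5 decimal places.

0.16732

P(Status=maint) = 0.029 + 0.107 + 0.078 + 0.043 = 0.257.
P(Plant=P4 | Status=maint) = 0.043/0.257 = 0.16732.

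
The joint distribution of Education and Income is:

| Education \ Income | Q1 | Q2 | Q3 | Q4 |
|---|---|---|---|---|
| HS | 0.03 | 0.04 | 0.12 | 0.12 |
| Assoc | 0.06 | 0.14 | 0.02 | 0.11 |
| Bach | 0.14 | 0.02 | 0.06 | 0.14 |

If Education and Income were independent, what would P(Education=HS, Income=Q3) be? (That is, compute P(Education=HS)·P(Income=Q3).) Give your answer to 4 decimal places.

0.0620

P(Education=HS) = 0.03 + 0.04 + 0.12 + 0.12 = 0.31.
P(Income=Q3) = 0.12 + 0.02 + 0.06 = 0.20.
Product: 0.31 × 0.20 = 0.0620.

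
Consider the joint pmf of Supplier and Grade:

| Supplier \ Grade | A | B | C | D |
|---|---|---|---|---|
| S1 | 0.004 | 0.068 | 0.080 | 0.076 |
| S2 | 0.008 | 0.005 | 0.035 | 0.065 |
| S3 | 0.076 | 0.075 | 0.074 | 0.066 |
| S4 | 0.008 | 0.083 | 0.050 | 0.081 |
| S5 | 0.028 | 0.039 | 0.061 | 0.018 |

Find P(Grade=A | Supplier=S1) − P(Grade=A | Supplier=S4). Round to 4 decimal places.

-0.0185

P(Supplier=S1) = 0.004 + 0.068 + 0.080 + 0.076 = 0.228; P(Grade=A | Supplier=S1) = 0.004/0.228 = 0.01754.
P(Supplier=S4) = 0.008 + 0.083 + 0.050 + 0.081 = 0.222; P(Grade=A | Supplier=S4) = 0.008/0.222 = 0.03604.
Difference = -0.0185.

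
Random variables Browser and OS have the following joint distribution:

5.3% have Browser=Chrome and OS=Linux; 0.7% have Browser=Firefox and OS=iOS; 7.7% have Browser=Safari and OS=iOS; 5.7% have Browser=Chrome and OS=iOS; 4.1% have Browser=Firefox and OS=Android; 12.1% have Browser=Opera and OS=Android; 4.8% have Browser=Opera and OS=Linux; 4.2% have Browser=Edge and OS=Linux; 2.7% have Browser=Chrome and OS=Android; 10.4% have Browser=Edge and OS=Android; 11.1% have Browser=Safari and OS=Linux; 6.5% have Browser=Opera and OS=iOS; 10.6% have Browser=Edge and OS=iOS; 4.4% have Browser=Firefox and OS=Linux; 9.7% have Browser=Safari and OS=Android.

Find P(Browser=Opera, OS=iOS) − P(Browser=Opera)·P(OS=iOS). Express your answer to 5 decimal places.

-0.00801

P(Browser=Opera) = 0.048 + 0.065 + 0.121 = 0.234.
P(OS=iOS) = 0.057 + 0.007 + 0.077 + 0.106 + 0.065 = 0.312.
P(Browser=Opera, OS=iOS) − P(Browser=Opera)P(OS=iOS) = 0.065 − 0.234×0.312 = -0.00801.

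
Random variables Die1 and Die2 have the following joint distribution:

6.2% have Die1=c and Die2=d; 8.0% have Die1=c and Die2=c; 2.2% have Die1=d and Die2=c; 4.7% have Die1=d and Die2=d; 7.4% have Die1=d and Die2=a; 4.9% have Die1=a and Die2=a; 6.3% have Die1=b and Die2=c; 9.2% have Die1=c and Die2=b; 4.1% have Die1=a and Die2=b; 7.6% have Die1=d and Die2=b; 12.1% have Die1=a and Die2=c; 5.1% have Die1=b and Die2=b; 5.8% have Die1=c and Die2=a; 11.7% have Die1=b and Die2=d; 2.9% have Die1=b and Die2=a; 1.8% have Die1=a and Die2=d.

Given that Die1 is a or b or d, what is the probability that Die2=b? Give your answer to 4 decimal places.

P(Die1=a) = 0.049 + 0.041 + 0.121 + 0.018 = 0.229.
P(Die1=b) = 0.029 + 0.051 + 0.063 + 0.117 = 0.260.
P(Die1=d) = 0.074 + 0.076 + 0.022 + 0.047 = 0.219.
P(Die1 ∈ {a, b, d}) = 0.229 + 0.260 + 0.219 = 0.708; P(Die2=b, Die1 ∈ {a, b, d}) = 0.041 + 0.051 + 0.076 = 0.168.
P(Die2=b | Die1 ∈ {a, b, d}) = 0.168/0.708 = 0.2373.

0.2373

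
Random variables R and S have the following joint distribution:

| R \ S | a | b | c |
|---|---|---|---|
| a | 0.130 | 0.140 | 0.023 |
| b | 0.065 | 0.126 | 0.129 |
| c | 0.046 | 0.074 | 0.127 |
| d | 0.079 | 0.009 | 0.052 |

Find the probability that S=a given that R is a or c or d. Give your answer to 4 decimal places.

P(R=a) = 0.130 + 0.140 + 0.023 = 0.293.
P(R=c) = 0.046 + 0.074 + 0.127 = 0.247.
P(R=d) = 0.079 + 0.009 + 0.052 = 0.140.
P(R ∈ {a, c, d}) = 0.293 + 0.247 + 0.140 = 0.680; P(S=a, R ∈ {a, c, d}) = 0.130 + 0.046 + 0.079 = 0.255.
P(S=a | R ∈ {a, c, d}) = 0.255/0.680 = 0.3750.

0.3750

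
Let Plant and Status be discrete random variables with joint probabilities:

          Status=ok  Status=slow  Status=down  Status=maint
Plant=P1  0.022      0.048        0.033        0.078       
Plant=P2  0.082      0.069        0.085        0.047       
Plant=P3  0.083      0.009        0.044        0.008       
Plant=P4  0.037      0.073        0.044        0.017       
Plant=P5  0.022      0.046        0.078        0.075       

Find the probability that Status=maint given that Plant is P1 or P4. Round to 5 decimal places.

P(Plant=P1) = 0.022 + 0.048 + 0.033 + 0.078 = 0.181.
P(Plant=P4) = 0.037 + 0.073 + 0.044 + 0.017 = 0.171.
P(Plant ∈ {P1, P4}) = 0.181 + 0.171 = 0.352; P(Status=maint, Plant ∈ {P1, P4}) = 0.078 + 0.017 = 0.095.
P(Status=maint | Plant ∈ {P1, P4}) = 0.095/0.352 = 0.26989.

0.26989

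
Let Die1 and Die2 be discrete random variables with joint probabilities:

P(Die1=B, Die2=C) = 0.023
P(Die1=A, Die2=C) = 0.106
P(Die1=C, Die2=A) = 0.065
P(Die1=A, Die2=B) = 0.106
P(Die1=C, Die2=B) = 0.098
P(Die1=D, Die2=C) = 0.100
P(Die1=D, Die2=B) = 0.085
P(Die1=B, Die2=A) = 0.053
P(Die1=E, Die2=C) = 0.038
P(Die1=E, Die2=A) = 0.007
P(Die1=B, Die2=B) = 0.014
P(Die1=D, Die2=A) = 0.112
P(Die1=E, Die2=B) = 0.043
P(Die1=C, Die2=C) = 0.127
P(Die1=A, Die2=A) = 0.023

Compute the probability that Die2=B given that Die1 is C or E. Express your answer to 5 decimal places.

P(Die1=C) = 0.065 + 0.098 + 0.127 = 0.290.
P(Die1=E) = 0.007 + 0.043 + 0.038 = 0.088.
P(Die1 ∈ {C, E}) = 0.290 + 0.088 = 0.378; P(Die2=B, Die1 ∈ {C, E}) = 0.098 + 0.043 = 0.141.
P(Die2=B | Die1 ∈ {C, E}) = 0.141/0.378 = 0.37302.

0.37302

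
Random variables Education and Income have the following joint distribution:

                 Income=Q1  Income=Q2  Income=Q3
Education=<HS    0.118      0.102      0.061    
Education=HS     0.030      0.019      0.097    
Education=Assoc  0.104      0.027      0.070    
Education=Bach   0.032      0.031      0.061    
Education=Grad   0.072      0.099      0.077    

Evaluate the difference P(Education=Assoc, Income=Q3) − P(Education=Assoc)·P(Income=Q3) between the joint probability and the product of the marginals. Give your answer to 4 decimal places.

-0.0036

P(Education=Assoc) = 0.104 + 0.027 + 0.070 = 0.201.
P(Income=Q3) = 0.061 + 0.097 + 0.070 + 0.061 + 0.077 = 0.366.
P(Education=Assoc, Income=Q3) − P(Education=Assoc)P(Income=Q3) = 0.070 − 0.201×0.366 = -0.0036.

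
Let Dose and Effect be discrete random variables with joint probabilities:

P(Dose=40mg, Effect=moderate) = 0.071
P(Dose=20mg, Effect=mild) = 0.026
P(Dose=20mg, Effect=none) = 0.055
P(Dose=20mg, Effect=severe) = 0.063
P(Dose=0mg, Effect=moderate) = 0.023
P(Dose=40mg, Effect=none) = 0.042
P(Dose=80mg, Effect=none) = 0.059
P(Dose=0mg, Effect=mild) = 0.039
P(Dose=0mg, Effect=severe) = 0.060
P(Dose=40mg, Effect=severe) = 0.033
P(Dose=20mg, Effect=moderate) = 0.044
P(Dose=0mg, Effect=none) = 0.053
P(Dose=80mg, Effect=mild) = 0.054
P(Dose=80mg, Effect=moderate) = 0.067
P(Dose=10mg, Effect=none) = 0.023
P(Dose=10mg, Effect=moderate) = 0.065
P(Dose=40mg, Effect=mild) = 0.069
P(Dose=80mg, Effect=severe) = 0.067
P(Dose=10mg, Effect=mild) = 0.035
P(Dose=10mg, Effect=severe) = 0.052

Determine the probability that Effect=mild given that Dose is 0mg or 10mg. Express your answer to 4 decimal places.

P(Dose=0mg) = 0.053 + 0.039 + 0.023 + 0.060 = 0.175.
P(Dose=10mg) = 0.023 + 0.035 + 0.065 + 0.052 = 0.175.
P(Dose ∈ {0mg, 10mg}) = 0.175 + 0.175 = 0.350; P(Effect=mild, Dose ∈ {0mg, 10mg}) = 0.039 + 0.035 = 0.074.
P(Effect=mild | Dose ∈ {0mg, 10mg}) = 0.074/0.350 = 0.2114.

0.2114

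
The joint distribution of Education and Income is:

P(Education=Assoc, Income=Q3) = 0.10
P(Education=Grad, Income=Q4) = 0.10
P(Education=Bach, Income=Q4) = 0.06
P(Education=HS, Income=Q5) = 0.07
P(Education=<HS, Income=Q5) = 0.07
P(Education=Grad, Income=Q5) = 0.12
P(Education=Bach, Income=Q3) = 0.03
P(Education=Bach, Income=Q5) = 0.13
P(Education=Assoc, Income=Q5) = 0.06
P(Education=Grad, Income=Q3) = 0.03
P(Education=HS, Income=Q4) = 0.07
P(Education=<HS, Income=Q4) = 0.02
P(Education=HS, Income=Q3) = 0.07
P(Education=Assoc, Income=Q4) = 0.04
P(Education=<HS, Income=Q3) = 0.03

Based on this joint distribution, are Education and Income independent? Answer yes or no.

P(Education=Assoc) = 0.20 and P(Income=Q3) = 0.26, so their product is 0.0520, but P(Education=Assoc, Income=Q3) = 0.10. Since these differ, Education and Income are not independent.

no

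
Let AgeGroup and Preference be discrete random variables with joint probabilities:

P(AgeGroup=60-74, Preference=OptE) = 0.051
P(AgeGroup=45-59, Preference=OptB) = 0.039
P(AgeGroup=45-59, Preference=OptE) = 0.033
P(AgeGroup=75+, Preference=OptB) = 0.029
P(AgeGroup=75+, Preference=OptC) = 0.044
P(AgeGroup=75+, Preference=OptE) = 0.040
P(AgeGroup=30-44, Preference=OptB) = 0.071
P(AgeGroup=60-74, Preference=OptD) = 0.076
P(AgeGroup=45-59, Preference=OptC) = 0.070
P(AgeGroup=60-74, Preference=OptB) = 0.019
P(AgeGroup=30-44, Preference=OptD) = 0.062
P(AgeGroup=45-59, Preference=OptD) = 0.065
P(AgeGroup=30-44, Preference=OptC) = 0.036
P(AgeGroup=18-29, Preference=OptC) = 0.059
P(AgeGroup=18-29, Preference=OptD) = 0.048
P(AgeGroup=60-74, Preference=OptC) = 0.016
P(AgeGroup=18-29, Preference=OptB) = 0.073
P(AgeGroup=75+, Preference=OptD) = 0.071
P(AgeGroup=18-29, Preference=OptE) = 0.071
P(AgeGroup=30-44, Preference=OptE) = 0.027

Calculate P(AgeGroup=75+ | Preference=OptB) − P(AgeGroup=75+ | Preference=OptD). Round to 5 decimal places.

-0.09496

P(Preference=OptB) = 0.073 + 0.071 + 0.039 + 0.019 + 0.029 = 0.231; P(AgeGroup=75+ | Preference=OptB) = 0.029/0.231 = 0.125541.
P(Preference=OptD) = 0.048 + 0.062 + 0.065 + 0.076 + 0.071 = 0.322; P(AgeGroup=75+ | Preference=OptD) = 0.071/0.322 = 0.220497.
Difference = -0.09496.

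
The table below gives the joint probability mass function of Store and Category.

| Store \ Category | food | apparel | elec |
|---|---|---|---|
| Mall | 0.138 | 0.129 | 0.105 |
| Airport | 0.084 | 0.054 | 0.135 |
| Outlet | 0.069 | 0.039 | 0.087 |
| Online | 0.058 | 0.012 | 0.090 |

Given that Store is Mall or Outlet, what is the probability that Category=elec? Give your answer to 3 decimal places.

0.339

P(Store=Mall) = 0.138 + 0.129 + 0.105 = 0.372.
P(Store=Outlet) = 0.069 + 0.039 + 0.087 = 0.195.
P(Store ∈ {Mall, Outlet}) = 0.372 + 0.195 = 0.567; P(Category=elec, Store ∈ {Mall, Outlet}) = 0.105 + 0.087 = 0.192.
P(Category=elec | Store ∈ {Mall, Outlet}) = 0.192/0.567 = 0.339.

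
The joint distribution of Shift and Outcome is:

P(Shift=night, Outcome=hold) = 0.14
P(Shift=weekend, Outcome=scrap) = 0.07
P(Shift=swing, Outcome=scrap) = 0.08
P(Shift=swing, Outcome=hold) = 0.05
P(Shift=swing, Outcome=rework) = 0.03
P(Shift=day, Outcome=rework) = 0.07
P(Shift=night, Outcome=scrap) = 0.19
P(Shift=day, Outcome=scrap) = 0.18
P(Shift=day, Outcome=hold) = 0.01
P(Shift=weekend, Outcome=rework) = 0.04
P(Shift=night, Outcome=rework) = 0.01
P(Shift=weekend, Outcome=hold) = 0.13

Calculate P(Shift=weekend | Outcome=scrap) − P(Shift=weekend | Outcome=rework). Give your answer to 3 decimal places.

P(Outcome=scrap) = 0.18 + 0.08 + 0.19 + 0.07 = 0.52; P(Shift=weekend | Outcome=scrap) = 0.07/0.52 = 0.1346.
P(Outcome=rework) = 0.07 + 0.03 + 0.01 + 0.04 = 0.15; P(Shift=weekend | Outcome=rework) = 0.04/0.15 = 0.2667.
Difference = -0.132.

-0.132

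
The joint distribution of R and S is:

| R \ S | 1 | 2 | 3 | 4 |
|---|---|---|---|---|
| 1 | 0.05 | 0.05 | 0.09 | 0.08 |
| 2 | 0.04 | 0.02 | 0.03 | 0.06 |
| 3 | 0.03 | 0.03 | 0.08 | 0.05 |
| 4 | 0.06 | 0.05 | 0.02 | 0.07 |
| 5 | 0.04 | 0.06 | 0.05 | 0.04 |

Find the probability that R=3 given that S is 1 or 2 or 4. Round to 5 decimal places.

P(S=1) = 0.05 + 0.04 + 0.03 + 0.06 + 0.04 = 0.22.
P(S=2) = 0.05 + 0.02 + 0.03 + 0.05 + 0.06 = 0.21.
P(S=4) = 0.08 + 0.06 + 0.05 + 0.07 + 0.04 = 0.30.
P(S ∈ {1, 2, 4}) = 0.22 + 0.21 + 0.30 = 0.73; P(R=3, S ∈ {1, 2, 4}) = 0.03 + 0.03 + 0.05 = 0.11.
P(R=3 | S ∈ {1, 2, 4}) = 0.11/0.73 = 0.15068.

0.15068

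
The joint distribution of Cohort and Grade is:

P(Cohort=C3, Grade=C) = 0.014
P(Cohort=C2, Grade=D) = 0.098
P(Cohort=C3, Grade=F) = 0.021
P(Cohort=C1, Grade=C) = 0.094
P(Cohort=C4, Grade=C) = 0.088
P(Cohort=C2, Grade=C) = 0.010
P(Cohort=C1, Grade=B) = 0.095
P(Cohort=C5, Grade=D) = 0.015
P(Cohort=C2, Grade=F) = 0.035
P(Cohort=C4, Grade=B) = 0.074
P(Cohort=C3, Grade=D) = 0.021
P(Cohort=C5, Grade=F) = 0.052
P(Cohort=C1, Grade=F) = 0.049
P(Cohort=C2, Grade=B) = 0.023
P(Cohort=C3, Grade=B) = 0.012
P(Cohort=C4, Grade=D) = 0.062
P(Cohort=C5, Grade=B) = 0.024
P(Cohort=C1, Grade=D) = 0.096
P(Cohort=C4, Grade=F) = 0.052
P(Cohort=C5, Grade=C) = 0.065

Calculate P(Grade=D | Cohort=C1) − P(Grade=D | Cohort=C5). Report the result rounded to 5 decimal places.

P(Cohort=C1) = 0.095 + 0.094 + 0.096 + 0.049 = 0.334; P(Grade=D | Cohort=C1) = 0.096/0.334 = 0.287425.
P(Cohort=C5) = 0.024 + 0.065 + 0.015 + 0.052 = 0.156; P(Grade=D | Cohort=C5) = 0.015/0.156 = 0.096154.
Difference = 0.19127.

0.19127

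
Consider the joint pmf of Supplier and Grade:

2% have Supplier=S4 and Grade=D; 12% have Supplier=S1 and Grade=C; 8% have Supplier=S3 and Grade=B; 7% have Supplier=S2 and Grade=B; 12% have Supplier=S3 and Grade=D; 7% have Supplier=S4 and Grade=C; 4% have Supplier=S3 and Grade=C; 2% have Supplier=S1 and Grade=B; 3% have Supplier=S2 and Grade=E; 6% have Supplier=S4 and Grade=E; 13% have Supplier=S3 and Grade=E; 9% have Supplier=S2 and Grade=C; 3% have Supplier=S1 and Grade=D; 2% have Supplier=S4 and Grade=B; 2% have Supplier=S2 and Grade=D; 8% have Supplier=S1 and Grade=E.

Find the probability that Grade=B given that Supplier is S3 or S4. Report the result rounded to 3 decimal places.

0.185

P(Supplier=S3) = 0.08 + 0.04 + 0.12 + 0.13 = 0.37.
P(Supplier=S4) = 0.02 + 0.07 + 0.02 + 0.06 = 0.17.
P(Supplier ∈ {S3, S4}) = 0.37 + 0.17 = 0.54; P(Grade=B, Supplier ∈ {S3, S4}) = 0.08 + 0.02 = 0.10.
P(Grade=B | Supplier ∈ {S3, S4}) = 0.10/0.54 = 0.185.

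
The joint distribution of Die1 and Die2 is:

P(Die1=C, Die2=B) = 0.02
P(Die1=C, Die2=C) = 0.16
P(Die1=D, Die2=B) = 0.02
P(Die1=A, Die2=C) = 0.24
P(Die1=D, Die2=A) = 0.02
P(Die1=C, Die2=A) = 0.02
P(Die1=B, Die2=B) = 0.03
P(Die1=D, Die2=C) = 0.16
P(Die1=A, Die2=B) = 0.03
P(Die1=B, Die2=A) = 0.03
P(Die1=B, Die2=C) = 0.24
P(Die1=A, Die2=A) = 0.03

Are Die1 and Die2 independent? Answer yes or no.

Every cell satisfies P(Die1,Die2) = P(Die1)·P(Die2). For instance P(Die1=C) = 0.20, P(Die2=C) = 0.80, and 0.20×0.80 = 0.16 matches the joint entry. So Die1 and Die2 are independent.

yes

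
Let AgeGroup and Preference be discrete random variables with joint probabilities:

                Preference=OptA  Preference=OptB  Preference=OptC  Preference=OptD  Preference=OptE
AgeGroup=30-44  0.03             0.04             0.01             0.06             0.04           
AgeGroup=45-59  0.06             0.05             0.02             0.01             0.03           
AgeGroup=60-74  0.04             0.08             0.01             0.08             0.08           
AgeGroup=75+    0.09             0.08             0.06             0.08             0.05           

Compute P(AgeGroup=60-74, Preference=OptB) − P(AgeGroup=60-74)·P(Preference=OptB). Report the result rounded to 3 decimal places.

P(AgeGroup=60-74) = 0.04 + 0.08 + 0.01 + 0.08 + 0.08 = 0.29.
P(Preference=OptB) = 0.04 + 0.05 + 0.08 + 0.08 = 0.25.
P(AgeGroup=60-74, Preference=OptB) − P(AgeGroup=60-74)P(Preference=OptB) = 0.08 − 0.29×0.25 = 0.008.

0.008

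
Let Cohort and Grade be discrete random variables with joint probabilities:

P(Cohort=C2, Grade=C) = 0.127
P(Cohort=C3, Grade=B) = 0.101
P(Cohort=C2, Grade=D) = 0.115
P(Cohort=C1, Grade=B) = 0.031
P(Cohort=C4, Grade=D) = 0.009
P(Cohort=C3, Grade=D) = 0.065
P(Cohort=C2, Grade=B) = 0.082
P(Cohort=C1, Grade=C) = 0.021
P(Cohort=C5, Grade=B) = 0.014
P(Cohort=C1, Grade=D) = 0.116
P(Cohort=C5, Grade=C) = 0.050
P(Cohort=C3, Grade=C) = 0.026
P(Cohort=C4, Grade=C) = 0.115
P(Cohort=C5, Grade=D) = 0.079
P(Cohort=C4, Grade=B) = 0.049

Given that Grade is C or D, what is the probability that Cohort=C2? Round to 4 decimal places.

P(Grade=C) = 0.021 + 0.127 + 0.026 + 0.115 + 0.050 = 0.339.
P(Grade=D) = 0.116 + 0.115 + 0.065 + 0.009 + 0.079 = 0.384.
P(Grade ∈ {C, D}) = 0.339 + 0.384 = 0.723; P(Cohort=C2, Grade ∈ {C, D}) = 0.127 + 0.115 = 0.242.
P(Cohort=C2 | Grade ∈ {C, D}) = 0.242/0.723 = 0.3347.

0.3347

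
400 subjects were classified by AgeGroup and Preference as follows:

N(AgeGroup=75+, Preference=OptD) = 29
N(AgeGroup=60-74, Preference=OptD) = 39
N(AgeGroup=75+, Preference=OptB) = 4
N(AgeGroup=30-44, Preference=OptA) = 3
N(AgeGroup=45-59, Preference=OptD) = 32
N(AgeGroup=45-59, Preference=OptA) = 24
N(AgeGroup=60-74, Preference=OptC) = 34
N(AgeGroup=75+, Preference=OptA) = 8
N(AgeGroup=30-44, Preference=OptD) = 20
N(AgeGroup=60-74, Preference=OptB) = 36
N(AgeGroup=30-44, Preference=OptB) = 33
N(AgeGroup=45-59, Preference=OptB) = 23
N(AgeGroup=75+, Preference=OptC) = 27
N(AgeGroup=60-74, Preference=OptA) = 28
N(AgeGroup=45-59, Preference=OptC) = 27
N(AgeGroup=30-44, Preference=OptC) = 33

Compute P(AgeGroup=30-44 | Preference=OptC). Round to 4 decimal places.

0.2727

Total with Preference=OptC: 33 + 27 + 34 + 27 = 121.
P(AgeGroup=30-44 | Preference=OptC) = 33/121 = 0.2727.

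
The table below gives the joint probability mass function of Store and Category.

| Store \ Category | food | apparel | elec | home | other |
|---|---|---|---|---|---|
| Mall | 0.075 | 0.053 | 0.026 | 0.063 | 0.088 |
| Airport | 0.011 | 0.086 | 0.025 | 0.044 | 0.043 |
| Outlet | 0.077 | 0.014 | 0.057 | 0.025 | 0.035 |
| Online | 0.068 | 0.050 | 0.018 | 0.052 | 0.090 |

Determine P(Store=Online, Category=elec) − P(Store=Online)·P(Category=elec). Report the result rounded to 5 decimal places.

-0.01703

P(Store=Online) = 0.068 + 0.050 + 0.018 + 0.052 + 0.090 = 0.278.
P(Category=elec) = 0.026 + 0.025 + 0.057 + 0.018 = 0.126.
P(Store=Online, Category=elec) − P(Store=Online)P(Category=elec) = 0.018 − 0.278×0.126 = -0.01703.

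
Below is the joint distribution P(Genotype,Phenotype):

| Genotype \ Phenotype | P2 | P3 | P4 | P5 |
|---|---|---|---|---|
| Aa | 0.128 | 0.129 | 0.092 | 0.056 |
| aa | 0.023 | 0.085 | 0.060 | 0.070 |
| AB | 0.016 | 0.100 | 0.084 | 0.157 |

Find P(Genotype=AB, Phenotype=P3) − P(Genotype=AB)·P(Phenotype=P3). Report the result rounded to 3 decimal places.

-0.012

P(Genotype=AB) = 0.016 + 0.100 + 0.084 + 0.157 = 0.357.
P(Phenotype=P3) = 0.129 + 0.085 + 0.100 = 0.314.
P(Genotype=AB, Phenotype=P3) − P(Genotype=AB)P(Phenotype=P3) = 0.100 − 0.357×0.314 = -0.012.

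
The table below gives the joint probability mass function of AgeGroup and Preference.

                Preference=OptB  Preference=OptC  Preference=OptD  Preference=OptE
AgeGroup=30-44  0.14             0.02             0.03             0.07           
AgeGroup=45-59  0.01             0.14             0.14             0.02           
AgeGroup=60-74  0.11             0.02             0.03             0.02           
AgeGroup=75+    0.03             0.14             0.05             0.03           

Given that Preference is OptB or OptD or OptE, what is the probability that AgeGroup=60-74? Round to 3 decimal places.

0.235

P(Preference=OptB) = 0.14 + 0.01 + 0.11 + 0.03 = 0.29.
P(Preference=OptD) = 0.03 + 0.14 + 0.03 + 0.05 = 0.25.
P(Preference=OptE) = 0.07 + 0.02 + 0.02 + 0.03 = 0.14.
P(Preference ∈ {OptB, OptD, OptE}) = 0.29 + 0.25 + 0.14 = 0.68; P(AgeGroup=60-74, Preference ∈ {OptB, OptD, OptE}) = 0.11 + 0.03 + 0.02 = 0.16.
P(AgeGroup=60-74 | Preference ∈ {OptB, OptD, OptE}) = 0.16/0.68 = 0.235.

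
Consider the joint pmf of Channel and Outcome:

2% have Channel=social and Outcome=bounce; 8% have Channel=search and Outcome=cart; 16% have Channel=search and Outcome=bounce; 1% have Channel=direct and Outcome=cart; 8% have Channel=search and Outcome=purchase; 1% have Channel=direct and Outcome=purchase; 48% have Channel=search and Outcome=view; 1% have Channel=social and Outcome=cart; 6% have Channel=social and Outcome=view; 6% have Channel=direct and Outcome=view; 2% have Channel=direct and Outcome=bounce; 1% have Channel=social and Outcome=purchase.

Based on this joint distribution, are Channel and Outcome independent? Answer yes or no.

yes

Every cell satisfies P(Channel,Outcome) = P(Channel)·P(Outcome). For instance P(Channel=direct) = 0.10, P(Outcome=bounce) = 0.20, and 0.10×0.20 = 0.02 matches the joint entry. So Channel and Outcome are independent.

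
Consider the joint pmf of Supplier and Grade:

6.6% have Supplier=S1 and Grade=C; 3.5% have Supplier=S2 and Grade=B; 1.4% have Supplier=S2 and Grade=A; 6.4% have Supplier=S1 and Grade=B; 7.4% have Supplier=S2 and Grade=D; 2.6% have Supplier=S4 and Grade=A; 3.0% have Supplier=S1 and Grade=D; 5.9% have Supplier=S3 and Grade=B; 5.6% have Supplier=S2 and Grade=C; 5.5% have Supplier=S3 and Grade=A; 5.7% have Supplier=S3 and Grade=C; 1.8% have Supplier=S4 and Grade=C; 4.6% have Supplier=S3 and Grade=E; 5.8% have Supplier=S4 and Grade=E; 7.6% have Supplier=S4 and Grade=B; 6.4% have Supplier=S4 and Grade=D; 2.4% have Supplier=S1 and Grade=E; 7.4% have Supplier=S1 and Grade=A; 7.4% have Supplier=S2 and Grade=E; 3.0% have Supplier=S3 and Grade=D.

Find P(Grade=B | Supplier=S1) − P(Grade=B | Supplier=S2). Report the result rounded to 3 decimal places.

0.110

P(Supplier=S1) = 0.074 + 0.064 + 0.066 + 0.030 + 0.024 = 0.258; P(Grade=B | Supplier=S1) = 0.064/0.258 = 0.2481.
P(Supplier=S2) = 0.014 + 0.035 + 0.056 + 0.074 + 0.074 = 0.253; P(Grade=B | Supplier=S2) = 0.035/0.253 = 0.1383.
Difference = 0.110.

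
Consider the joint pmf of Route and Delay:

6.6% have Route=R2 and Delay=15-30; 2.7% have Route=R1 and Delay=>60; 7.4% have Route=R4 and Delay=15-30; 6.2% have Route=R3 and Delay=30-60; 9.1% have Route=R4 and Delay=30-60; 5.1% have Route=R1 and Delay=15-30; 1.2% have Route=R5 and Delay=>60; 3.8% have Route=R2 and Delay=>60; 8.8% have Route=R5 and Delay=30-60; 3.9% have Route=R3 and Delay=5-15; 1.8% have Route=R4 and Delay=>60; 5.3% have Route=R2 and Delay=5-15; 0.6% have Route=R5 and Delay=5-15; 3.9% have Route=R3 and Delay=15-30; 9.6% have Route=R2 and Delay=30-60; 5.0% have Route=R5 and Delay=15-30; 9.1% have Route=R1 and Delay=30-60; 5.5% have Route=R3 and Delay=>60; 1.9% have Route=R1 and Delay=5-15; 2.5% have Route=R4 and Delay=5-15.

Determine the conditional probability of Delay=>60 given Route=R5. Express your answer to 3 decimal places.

P(Route=R5) = 0.006 + 0.050 + 0.088 + 0.012 = 0.156.
P(Delay=>60 | Route=R5) = 0.012/0.156 = 0.077.

0.077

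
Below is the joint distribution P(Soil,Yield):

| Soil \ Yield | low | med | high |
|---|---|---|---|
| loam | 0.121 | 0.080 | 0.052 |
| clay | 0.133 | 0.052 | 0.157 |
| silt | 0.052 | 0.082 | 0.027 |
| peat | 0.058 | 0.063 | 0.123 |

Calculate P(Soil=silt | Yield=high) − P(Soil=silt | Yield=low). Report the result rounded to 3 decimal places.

-0.068

P(Yield=high) = 0.052 + 0.157 + 0.027 + 0.123 = 0.359; P(Soil=silt | Yield=high) = 0.027/0.359 = 0.0752.
P(Yield=low) = 0.121 + 0.133 + 0.052 + 0.058 = 0.364; P(Soil=silt | Yield=low) = 0.052/0.364 = 0.1429.
Difference = -0.068.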